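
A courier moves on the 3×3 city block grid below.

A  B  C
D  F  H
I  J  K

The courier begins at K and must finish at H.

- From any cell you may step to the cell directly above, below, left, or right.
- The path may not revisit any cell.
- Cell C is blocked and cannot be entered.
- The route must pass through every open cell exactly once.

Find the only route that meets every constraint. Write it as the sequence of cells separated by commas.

K, J, I, D, A, B, F, H

Need to visit all 8 open cells exactly once, starting at K and ending at H.
Route from K: left 2 to I, up 2 to A, right 1 to B, down 1 to F, right 1 to H — 7 moves in all.
Check: all 8 open cells covered.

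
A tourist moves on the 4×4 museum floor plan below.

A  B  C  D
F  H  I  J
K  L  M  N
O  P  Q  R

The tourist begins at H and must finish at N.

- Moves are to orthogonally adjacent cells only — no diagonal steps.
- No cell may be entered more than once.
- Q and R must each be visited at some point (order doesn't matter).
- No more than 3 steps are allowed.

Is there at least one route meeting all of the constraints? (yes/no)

no

Even ignoring the no-revisit rule, getting from H to N, taking the cheapest ordering H → Q → R → N needs at least 3 + 1 + 1 = 5 moves (Manhattan distance per leg), which exceeds the 3-move limit.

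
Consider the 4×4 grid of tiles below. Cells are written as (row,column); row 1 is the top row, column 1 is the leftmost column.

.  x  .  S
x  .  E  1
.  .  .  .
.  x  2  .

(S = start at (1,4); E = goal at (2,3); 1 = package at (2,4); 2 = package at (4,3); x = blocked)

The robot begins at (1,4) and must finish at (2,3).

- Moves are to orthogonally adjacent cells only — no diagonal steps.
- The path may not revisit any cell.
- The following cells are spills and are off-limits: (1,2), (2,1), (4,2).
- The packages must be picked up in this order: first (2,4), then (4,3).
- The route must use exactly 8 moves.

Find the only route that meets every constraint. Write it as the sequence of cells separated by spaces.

The waypoints must appear in the order (2,4), (4,3), with no cell reused.
Route from (1,4): down 3 to (4,4), left 1 to (4,3), up 1 to (3,3), left 1 to (3,2), up 1 to (2,2), right 1 to (2,3) — 8 moves in all.
Check: order respected (1 at step 1, 2 at step 4); 8 moves as required.

(1,4) (2,4) (3,4) (4,4) (4,3) (3,3) (3,2) (2,2) (2,3)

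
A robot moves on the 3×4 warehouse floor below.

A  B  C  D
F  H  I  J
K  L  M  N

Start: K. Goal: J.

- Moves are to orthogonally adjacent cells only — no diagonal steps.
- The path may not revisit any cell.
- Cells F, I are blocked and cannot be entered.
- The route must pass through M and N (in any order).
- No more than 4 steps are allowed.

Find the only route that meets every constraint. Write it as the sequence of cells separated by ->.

The budget equals the shortest possible length, so every move has to be on a shortest route through the required cells.
Route from K: right 3 to N, up 1 to J — 4 moves in all.
Check: all required cells visited; 4 ≤ 4 moves.

K -> L -> M -> N -> J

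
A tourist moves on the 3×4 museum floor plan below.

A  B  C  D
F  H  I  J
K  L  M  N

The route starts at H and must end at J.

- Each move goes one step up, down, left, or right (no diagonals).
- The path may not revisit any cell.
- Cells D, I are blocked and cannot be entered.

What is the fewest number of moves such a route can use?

The Manhattan distance from H to J is |2−2| + |2−4| = 2, so at least 2 moves are needed.
That bound ignores the blocked cells. Measuring each leg by the fewest moves that actually steer around them (H→J: 4) raises the lower bound to 4.
A route of 4 moves exists: H → L → M → N → J.
Since 4 matches that lower bound, it is optimal.

4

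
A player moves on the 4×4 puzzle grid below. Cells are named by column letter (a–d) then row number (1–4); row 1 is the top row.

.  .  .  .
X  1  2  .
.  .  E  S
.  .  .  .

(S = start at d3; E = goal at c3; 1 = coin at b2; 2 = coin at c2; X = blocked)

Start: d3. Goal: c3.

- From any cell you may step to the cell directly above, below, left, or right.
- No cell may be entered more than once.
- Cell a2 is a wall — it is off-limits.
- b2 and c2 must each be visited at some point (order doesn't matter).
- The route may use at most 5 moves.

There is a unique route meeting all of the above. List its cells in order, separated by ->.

d3 -> d2 -> c2 -> b2 -> b3 -> c3

Any route must reach b2 and c2 and still end at c3 within 5 moves, so the order of the required stops is forced.
Route from d3: up 1 to d2, left 2 to b2, down 1 to b3, right 1 to c3 — 5 moves in all.
Check: all required cells visited; 5 ≤ 5 moves.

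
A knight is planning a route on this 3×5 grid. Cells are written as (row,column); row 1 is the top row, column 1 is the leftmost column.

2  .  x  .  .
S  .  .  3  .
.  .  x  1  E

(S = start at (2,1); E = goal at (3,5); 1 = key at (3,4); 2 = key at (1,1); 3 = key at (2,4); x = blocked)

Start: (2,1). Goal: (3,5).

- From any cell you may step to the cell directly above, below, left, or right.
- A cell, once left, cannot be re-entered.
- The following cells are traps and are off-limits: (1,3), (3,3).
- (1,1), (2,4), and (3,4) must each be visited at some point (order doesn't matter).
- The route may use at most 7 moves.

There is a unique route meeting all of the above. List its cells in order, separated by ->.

(2,1) -> (1,1) -> (1,2) -> (2,2) -> (2,3) -> (2,4) -> (3,4) -> (3,5)

The 7-move cap with required stops at (1,1), (2,4), (3,4) leaves no slack for detours.
Route from (2,1): up to (1,1), right to (1,2), down to (2,2), 2× right (reaching (2,4)), down to (3,4), right to (3,5) — 7 moves in all.
Check: all required cells visited; 7 ≤ 7 moves.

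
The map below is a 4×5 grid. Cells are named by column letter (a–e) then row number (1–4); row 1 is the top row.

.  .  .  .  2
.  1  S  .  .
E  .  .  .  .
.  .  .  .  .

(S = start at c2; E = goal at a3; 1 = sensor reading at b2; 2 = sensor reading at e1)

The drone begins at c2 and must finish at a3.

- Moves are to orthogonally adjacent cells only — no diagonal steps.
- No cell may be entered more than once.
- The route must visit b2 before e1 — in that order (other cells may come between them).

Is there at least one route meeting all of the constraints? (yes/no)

One route that works: c2 → b2 → b1 → c1 → d1 → e1 → e2 → e3 → d3 → c3 → b3 → a3.

yes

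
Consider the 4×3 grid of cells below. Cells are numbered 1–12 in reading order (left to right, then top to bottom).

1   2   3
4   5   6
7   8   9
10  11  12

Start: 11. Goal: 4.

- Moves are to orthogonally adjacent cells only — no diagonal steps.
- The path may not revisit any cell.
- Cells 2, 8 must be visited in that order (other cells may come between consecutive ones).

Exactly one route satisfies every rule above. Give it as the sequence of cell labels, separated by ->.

The waypoints must appear in the order 2, 8, with no cell reused.
Route from 11: right to 12, 3× up (reaching 3), left to 2, 2× down (reaching 8), left to 7, up to 4 — 9 moves in all.
Check: order respected (2 at step 5, 8 at step 7).

11 -> 12 -> 9 -> 6 -> 3 -> 2 -> 5 -> 8 -> 7 -> 4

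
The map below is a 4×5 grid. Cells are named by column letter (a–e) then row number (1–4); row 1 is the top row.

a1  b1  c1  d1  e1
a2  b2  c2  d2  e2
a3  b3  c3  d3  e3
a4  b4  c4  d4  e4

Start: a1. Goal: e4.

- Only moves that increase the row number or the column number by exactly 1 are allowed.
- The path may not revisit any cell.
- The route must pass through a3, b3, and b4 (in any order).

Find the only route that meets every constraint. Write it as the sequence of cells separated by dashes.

Moves only go right or down, so the column and row indices never decrease.
Route from a1: down 2 to a3, right 1 to b3, down 1 to b4, right 3 to e4 — 7 moves in all.
Check: all required cells visited.

a1 - a2 - a3 - b3 - b4 - c4 - d4 - e4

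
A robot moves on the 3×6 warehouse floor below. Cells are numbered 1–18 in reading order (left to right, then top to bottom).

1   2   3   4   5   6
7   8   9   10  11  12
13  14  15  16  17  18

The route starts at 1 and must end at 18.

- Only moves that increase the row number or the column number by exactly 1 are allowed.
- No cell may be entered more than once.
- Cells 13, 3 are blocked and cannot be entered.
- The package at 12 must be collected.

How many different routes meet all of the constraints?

2

A right/down-only route from 1 to 18 makes exactly 2 down-moves and 5 right-moves in some order.
With no other constraints that would be C(7,2) = 21 routes.
Split at 12 and multiply the segment counts (each segment already excludes blocked cells): 1→12: 2; 12→18: 1; product = 2.
That gives 2 routes.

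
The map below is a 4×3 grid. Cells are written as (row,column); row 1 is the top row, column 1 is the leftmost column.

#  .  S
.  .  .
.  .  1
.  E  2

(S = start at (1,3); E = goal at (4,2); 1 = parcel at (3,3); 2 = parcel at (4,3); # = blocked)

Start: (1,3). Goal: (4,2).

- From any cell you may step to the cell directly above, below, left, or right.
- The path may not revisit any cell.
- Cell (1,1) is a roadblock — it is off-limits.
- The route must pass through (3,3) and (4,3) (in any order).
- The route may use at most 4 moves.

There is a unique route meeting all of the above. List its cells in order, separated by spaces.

The budget equals the shortest possible length, so every move has to be on a shortest route through the required cells.
Route from (1,3): down 3 to (4,3), left 1 to (4,2) — 4 moves in all.
Check: all required cells visited; 4 ≤ 4 moves.

(1,3) (2,3) (3,3) (4,3) (4,2)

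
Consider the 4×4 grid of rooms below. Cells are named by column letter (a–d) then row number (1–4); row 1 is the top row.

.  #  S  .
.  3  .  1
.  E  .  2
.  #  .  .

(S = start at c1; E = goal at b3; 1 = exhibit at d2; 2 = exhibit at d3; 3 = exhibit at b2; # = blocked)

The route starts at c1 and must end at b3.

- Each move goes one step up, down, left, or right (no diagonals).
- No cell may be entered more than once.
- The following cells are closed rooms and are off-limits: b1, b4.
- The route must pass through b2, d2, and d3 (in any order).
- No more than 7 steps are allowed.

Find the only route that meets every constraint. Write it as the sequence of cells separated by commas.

The budget equals the shortest possible length, so every move has to be on a shortest route through the required cells.
Route from c1: right 1 to d1, down 2 to d3, left 1 to c3, up 1 to c2, left 1 to b2, down 1 to b3 — 7 moves in all.
Check: all required cells visited; 7 ≤ 7 moves.

c1, d1, d2, d3, c3, c2, b2, b3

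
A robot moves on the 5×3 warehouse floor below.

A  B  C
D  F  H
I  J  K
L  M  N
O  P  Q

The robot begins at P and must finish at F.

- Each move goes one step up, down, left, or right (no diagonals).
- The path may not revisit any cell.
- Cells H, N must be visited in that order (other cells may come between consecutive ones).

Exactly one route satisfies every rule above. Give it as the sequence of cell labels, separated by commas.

The waypoints must appear in the order H, N, with no cell reused.
Route from P: left 1 to O, up 4 to A, right 2 to C, down 3 to N, left 1 to M, up 2 to F — 13 moves in all.
Check: order respected (H at step 8, N at step 10).

P, O, L, I, D, A, B, C, H, K, N, M, J, F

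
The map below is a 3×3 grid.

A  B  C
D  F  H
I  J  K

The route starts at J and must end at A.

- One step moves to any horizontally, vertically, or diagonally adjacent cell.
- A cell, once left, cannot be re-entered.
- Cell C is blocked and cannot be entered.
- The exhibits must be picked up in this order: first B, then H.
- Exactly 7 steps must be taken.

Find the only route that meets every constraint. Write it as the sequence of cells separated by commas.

The waypoints must appear in the order B, H, with no cell reused.
Route from J: left 1 to I, up 1 to D, up-right 1 to B, down-right 1 to H, down 1 to K, up-left 2 to A — 7 moves in all.
Check: order respected (B at step 3, H at step 4); 7 moves as required.

J, I, D, B, H, K, F, A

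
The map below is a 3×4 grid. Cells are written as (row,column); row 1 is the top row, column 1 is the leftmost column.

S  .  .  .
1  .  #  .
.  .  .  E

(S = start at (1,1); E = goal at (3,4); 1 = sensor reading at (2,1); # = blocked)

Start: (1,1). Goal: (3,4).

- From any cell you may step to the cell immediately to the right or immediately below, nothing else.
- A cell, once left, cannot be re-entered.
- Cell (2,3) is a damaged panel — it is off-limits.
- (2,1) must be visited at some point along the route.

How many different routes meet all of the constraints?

2

A right/down-only route from (1,1) to (3,4) makes exactly 2 down-moves and 3 right-moves in some order.
With no other constraints that would be C(5,2) = 10 routes.
Split at (2,1) and multiply the segment counts (each segment already excludes blocked cells): (1,1)→(2,1): 1; (2,1)→(3,4): 2; product = 2.
That gives 2 routes.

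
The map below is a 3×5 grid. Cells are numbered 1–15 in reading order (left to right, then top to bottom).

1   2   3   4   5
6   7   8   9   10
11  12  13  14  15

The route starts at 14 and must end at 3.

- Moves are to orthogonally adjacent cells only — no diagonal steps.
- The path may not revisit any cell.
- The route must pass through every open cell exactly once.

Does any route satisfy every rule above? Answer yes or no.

no

Colour the cells like a checkerboard: each orthogonal step flips colour, so a Hamiltonian route alternates colours. Here there are 8 cells of one colour and 7 of the other, with start on the opposite colour to the goal — the counts and endpoints can't be arranged into an alternating sequence of length 15, so no Hamiltonian route exists.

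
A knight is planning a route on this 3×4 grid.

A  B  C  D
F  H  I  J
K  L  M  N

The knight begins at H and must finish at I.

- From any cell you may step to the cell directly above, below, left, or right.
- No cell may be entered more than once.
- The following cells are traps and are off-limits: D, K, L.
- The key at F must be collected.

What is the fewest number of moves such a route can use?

5

Any route passes through F somewhere between H and I. Summing Manhattan distances along the two legs (H → F → I) gives a lower bound of 1 + 2 = 3 moves.
The shortest route satisfying every rule uses 5 moves: H → F → A → B → C → I.
The no-revisit rule (legs can't share cells) pushes the minimum above the 3-move bound; an exhaustive check rules out every length from 3 to 4, leaving 5 as the minimum.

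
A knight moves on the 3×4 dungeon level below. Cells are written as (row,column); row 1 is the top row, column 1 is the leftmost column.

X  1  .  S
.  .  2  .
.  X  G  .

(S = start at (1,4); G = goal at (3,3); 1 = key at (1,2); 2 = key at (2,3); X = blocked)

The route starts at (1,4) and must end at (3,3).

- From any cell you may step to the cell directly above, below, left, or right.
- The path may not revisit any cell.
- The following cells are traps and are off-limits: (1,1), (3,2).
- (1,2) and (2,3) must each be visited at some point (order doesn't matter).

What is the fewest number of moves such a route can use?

5

Any route passes through (1,2) and (2,3) in some order between (1,4) and (3,3). Summing Manhattan distances along each leg and taking the cheapest ordering ((1,4) → (1,2) → (2,3) → (3,3)) gives a lower bound of 2 + 2 + 1 = 5 moves.
A route of 5 moves achieves this: (1,4) → (1,3) → (1,2) → (2,2) → (2,3) → (3,3).
Since 5 matches the lower bound, it is optimal.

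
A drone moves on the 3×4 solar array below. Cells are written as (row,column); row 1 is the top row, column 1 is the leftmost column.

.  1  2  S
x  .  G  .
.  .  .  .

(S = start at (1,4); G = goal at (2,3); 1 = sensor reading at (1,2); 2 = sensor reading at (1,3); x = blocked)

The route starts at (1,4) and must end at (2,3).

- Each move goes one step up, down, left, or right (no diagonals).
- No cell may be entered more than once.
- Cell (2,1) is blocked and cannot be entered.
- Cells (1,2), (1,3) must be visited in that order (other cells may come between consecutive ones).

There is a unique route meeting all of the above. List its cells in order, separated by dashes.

(1,4) - (2,4) - (3,4) - (3,3) - (3,2) - (2,2) - (1,2) - (1,3) - (2,3)

The waypoints must appear in the order (1,2), (1,3), with no cell reused.
Route from (1,4): down 2 to (3,4), left 2 to (3,2), up 2 to (1,2), right 1 to (1,3), down 1 to (2,3) — 8 moves in all.
Check: order respected (1 at step 6, 2 at step 7).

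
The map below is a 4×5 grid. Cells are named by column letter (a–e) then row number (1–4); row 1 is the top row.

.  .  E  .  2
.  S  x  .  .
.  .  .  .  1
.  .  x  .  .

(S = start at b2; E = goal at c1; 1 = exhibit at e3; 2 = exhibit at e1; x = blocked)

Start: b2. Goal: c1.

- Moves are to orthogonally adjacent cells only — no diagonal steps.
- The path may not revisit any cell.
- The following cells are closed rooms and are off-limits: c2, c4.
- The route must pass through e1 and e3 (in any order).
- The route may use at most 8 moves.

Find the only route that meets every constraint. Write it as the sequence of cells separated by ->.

b2 -> b3 -> c3 -> d3 -> e3 -> e2 -> e1 -> d1 -> c1

The budget equals the shortest possible length, so every move has to be on a shortest route through the required cells.
Route from b2: down to b3, 3× right (reaching e3), 2× up (reaching e1), 2× left (reaching c1) — 8 moves in all.
Check: all required cells visited; 8 ≤ 8 moves.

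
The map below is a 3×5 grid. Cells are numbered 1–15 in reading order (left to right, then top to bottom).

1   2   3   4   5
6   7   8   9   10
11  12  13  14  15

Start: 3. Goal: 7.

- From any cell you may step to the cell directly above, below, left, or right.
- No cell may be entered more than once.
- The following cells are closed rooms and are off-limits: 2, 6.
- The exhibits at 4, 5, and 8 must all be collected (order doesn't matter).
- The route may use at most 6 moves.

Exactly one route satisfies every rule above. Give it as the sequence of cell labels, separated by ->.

3 -> 4 -> 5 -> 10 -> 9 -> 8 -> 7

Any route must reach 4, 5, and 8 and still end at 7 within 6 moves, so the order of the required stops is forced.
Route from 3: right 2 to 5, down 1 to 10, left 3 to 7 — 6 moves in all.
Check: all required cells visited; 6 ≤ 6 moves.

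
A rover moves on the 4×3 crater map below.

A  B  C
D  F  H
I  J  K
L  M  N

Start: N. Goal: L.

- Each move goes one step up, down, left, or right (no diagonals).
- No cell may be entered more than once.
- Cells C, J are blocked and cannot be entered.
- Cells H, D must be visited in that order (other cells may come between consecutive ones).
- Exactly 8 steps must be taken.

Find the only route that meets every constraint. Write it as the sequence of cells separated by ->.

N -> K -> H -> F -> B -> A -> D -> I -> L

The waypoints must appear in the order H, D, with no cell reused.
Route from N: 2× up (reaching H), left to F, up to B, left to A, 3× down (reaching L) — 8 moves in all.
Check: order respected (H at step 2, D at step 6); 8 moves as required.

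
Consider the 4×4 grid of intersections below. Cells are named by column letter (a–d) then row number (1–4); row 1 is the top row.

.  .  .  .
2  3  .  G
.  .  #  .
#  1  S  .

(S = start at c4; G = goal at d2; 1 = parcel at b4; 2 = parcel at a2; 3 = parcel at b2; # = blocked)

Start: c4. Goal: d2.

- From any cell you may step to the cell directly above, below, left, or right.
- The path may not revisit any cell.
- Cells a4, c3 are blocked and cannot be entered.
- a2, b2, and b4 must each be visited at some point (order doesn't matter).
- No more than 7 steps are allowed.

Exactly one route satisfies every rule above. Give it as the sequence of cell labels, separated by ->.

The 7-move cap with required stops at a2, b2, b4 leaves no slack for detours.
Route from c4: left to b4, up to b3, left to a3, up to a2, 3× right (reaching d2) — 7 moves in all.
Check: all required cells visited; 7 ≤ 7 moves.

c4 -> b4 -> b3 -> a3 -> a2 -> b2 -> c2 -> d2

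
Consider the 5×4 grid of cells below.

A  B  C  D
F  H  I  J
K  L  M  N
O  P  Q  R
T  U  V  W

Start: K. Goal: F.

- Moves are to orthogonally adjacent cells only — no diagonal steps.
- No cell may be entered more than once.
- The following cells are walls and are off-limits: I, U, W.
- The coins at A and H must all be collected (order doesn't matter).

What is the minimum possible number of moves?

Any route passes through A and H in some order between K and F. Summing Manhattan distances along each leg and taking the cheapest ordering (K → A → H → F) gives a lower bound of 2 + 2 + 1 = 5 moves.
A route of 5 moves achieves this: K → L → H → B → A → F.
Since 5 matches the lower bound, it is optimal.

5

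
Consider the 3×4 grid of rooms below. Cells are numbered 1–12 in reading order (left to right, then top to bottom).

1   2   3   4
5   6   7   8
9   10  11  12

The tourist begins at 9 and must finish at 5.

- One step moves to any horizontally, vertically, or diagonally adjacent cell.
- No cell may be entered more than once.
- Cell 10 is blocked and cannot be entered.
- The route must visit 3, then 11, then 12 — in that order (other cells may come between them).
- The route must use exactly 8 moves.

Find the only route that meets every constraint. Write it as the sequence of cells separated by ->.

The waypoints must appear in the order 3, 11, 12, with no cell reused.
Route from 9: up-right 2 to 3, down-right 1 to 8, down-left 1 to 11, right 1 to 12, up-left 2 to 2, down-left 1 to 5 — 8 moves in all.
Check: order respected (3 at step 2, 11 at step 4, 12 at step 5); 8 moves as required.

9 -> 6 -> 3 -> 8 -> 11 -> 12 -> 7 -> 2 -> 5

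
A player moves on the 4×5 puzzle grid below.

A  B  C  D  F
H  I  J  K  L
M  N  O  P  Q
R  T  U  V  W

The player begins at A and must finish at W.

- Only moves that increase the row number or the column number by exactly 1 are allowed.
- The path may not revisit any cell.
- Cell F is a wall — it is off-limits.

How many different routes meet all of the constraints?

34

A right/down-only route from A to W makes exactly 3 down-moves and 4 right-moves in some order.
With no other constraints that would be C(7,3) = 35 routes.
Subtract routes through each blocked cell (inclusion–exclusion for overlaps): − through F: 1 → 34.
That gives 34 routes.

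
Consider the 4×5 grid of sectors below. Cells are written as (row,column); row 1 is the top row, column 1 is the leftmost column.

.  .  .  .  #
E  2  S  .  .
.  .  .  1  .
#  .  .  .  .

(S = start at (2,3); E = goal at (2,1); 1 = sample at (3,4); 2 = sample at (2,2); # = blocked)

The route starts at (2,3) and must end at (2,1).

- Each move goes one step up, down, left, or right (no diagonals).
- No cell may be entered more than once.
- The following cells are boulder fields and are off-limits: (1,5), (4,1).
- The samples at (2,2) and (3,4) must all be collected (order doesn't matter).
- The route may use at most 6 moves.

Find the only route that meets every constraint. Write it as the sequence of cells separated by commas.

Any route must reach (2,2) and (3,4) and still end at (2,1) within 6 moves, so the order of the required stops is forced.
Route from (2,3): right 1 to (2,4), down 1 to (3,4), left 2 to (3,2), up 1 to (2,2), left 1 to (2,1) — 6 moves in all.
Check: all required cells visited; 6 ≤ 6 moves.

(2,3), (2,4), (3,4), (3,3), (3,2), (2,2), (2,1)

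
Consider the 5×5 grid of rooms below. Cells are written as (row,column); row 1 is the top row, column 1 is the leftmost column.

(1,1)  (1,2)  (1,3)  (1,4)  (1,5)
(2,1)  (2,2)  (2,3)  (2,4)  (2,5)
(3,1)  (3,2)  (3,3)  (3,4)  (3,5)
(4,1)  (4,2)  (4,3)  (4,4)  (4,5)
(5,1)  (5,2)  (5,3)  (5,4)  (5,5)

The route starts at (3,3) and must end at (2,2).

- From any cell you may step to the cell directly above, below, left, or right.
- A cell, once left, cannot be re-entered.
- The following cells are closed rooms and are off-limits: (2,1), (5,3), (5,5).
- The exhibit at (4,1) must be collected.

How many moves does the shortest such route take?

Any route passes through (4,1) somewhere between (3,3) and (2,2). Summing Manhattan distances along the two legs ((3,3) → (4,1) → (2,2)) gives a lower bound of 3 + 3 = 6 moves.
A route of 6 moves achieves this: (3,3) → (4,3) → (4,2) → (4,1) → (3,1) → (3,2) → (2,2).
Since 6 matches the lower bound, it is optimal.

6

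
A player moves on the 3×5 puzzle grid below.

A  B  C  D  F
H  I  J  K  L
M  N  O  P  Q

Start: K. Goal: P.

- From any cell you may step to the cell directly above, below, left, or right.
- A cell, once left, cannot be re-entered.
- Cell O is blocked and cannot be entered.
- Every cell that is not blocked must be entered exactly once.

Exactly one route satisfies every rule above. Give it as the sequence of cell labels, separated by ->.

K -> J -> I -> N -> M -> H -> A -> B -> C -> D -> F -> L -> Q -> P

Need to visit all 14 open cells exactly once, starting at K and ending at P.
Route from K: 2× left (reaching I), down to N, left to M, 2× up (reaching A), 4× right (reaching F), 2× down (reaching Q), left to P — 13 moves in all.
Check: all 14 open cells covered.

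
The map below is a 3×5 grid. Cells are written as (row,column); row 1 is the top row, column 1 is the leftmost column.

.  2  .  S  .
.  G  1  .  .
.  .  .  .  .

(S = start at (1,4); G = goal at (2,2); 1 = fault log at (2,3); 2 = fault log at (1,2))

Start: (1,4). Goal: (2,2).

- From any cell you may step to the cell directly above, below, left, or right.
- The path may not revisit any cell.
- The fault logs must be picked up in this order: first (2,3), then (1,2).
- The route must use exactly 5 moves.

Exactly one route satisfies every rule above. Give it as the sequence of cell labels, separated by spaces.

(1,4) (2,4) (2,3) (1,3) (1,2) (2,2)

The waypoints must appear in the order (2,3), (1,2), with no cell reused.
Route from (1,4): down to (2,4), left to (2,3), up to (1,3), left to (1,2), down to (2,2) — 5 moves in all.
Check: order respected (1 at step 2, 2 at step 4); 5 moves as required.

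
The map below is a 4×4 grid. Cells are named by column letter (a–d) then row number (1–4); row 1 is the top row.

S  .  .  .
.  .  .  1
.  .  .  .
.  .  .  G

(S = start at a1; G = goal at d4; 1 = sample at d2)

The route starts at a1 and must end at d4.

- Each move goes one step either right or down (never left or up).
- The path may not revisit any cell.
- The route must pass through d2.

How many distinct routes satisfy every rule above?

4

A right/down-only route from a1 to d4 makes exactly 3 down-moves and 3 right-moves in some order.
With no other constraints that would be C(6,3) = 20 routes.
Split at d2 and multiply the segment counts: a1→d2: 4; d2→d4: 1; product = 4.
That gives 4 routes.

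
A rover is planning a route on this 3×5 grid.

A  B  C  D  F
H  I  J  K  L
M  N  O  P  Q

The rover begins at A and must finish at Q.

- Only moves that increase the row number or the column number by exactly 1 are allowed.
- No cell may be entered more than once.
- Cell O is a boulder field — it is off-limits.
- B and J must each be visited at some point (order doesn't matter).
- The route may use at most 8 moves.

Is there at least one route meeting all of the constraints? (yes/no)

yes

One route that works: A → B → I → J → K → P → Q.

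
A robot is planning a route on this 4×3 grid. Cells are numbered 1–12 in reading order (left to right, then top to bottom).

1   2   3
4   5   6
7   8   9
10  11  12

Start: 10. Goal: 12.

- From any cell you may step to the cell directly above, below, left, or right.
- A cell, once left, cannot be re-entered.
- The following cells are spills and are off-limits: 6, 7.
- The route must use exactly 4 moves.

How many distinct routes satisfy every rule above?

Need simple routes of exactly 4 moves from 10 to 12 (Manhattan distance 2, so 1 moves are spent on a detour and 1 undoing it).
Enumerating: 10 11 8 9 12.
That gives 1 route.

1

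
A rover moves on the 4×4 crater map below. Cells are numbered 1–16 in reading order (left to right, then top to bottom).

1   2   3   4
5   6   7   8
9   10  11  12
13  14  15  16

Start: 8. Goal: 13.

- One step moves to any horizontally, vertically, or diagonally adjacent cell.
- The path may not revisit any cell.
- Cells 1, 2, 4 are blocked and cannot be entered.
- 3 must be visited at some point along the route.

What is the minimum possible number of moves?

Any route passes through 3 somewhere between 8 and 13. Summing Chebyshev distances along the two legs (8 → 3 → 13) gives a lower bound of 1 + 3 = 4 moves.
A route of 4 moves achieves this: 8 → 3 → 6 → 9 → 13.
Since 4 matches the lower bound, it is optimal.

4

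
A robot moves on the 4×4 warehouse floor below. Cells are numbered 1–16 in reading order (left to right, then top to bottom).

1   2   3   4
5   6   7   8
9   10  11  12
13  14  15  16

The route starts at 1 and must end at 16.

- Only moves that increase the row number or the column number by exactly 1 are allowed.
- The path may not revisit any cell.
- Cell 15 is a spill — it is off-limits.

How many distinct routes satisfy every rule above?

A right/down-only route from 1 to 16 makes exactly 3 down-moves and 3 right-moves in some order.
With no other constraints that would be C(6,3) = 20 routes.
Subtract routes through each blocked cell (inclusion–exclusion for overlaps): − through 15: 10 → 10.
That gives 10 routes.

10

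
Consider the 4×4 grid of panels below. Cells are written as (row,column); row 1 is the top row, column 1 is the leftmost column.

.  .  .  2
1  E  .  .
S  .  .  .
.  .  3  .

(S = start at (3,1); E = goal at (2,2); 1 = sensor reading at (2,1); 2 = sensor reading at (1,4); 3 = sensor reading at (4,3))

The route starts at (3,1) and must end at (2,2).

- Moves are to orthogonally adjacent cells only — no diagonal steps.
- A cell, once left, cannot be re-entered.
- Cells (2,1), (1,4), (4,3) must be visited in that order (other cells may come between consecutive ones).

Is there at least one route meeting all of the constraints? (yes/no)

yes

One route that works: (3,1) → (2,1) → (1,1) → (1,2) → (1,3) → (1,4) → (2,4) → (3,4) → (4,4) → (4,3) → (3,3) → (2,3) → (2,2).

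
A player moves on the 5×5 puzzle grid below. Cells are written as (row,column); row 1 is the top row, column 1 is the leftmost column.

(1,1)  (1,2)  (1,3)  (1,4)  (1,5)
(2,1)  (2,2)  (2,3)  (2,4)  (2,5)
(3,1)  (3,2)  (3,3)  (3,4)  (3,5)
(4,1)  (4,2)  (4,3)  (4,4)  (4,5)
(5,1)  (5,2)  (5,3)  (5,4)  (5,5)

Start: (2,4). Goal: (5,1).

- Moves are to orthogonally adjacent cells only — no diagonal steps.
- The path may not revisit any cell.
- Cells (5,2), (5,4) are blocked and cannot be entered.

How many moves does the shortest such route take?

6

The Manhattan distance from (2,4) to (5,1) is |2−5| + |4−1| = 6, so at least 6 moves are needed.
A route of 6 moves achieves this: (2,4) → (3,4) → (4,4) → (4,3) → (4,2) → (4,1) → (5,1).
Since 6 matches the lower bound, it is optimal.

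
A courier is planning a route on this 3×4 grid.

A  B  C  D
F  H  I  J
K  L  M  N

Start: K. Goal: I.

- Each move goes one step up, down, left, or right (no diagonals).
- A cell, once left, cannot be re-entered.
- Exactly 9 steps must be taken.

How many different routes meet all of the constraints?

Need simple routes of exactly 9 moves from K to I (Manhattan distance 3, so 3 moves are spent on a detour and 3 undoing it).
Enumerating: K F A B H L M N J I | K F A B C D J N M I | K F H B C D J N M I | K F H L M N J D C I | K L H B C D J N M I | K L H F A B C D J I | K L M N J D C B H I.
That gives 7 routes.

7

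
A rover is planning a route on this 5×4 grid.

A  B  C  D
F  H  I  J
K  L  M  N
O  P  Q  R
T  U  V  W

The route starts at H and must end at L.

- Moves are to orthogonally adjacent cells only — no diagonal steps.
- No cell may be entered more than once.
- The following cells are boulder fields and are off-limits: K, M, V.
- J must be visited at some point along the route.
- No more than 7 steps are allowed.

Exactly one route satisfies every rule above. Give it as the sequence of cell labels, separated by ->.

The 7-move cap with required stops at J leaves no slack for detours.
Route from H: 2× right (reaching J), 2× down (reaching R), 2× left (reaching P), up to L — 7 moves in all.
Check: all required cells visited; 7 ≤ 7 moves.

H -> I -> J -> N -> R -> Q -> P -> L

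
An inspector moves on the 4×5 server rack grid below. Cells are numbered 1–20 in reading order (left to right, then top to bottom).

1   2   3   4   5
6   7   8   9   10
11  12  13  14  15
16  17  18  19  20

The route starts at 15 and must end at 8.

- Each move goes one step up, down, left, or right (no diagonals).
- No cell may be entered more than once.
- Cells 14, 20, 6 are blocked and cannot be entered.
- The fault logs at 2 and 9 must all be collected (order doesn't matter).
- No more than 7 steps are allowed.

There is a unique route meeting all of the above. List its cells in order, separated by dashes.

15 - 10 - 9 - 4 - 3 - 2 - 7 - 8

The 7-move cap with required stops at 2, 9 leaves no slack for detours.
Route from 15: up 1 to 10, left 1 to 9, up 1 to 4, left 2 to 2, down 1 to 7, right 1 to 8 — 7 moves in all.
Check: all required cells visited; 7 ≤ 7 moves.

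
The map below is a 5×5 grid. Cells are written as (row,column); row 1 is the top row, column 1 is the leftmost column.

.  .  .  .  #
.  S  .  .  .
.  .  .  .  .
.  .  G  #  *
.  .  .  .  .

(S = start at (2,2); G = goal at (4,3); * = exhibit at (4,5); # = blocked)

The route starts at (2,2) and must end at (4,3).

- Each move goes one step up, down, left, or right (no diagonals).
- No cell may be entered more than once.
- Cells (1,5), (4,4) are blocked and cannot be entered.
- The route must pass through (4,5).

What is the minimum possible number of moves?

Any route passes through (4,5) somewhere between (2,2) and (4,3). Summing Manhattan distances along the two legs ((2,2) → (4,5) → (4,3)) gives a lower bound of 5 + 2 = 7 moves.
That bound ignores the blocked cells. Measuring each leg by the fewest moves that actually steer around them ((2,2)→(4,5): 5; (4,5)→(4,3): 4) raises the lower bound to 9.
A route of 9 moves exists: (2,2) → (3,2) → (3,3) → (3,4) → (3,5) → (4,5) → (5,5) → (5,4) → (5,3) → (4,3).
Since 9 matches that lower bound, it is optimal.

9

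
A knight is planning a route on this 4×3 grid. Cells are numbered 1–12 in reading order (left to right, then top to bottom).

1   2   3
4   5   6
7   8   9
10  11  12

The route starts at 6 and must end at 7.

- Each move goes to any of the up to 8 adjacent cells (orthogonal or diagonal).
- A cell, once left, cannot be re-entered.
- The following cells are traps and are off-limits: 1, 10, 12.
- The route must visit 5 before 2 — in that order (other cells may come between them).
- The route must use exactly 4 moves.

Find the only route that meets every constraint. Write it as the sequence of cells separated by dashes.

The waypoints must appear in the order 5, 2, with no cell reused.
Route from 6: left 1 to 5, up 1 to 2, down-left 1 to 4, down 1 to 7 — 4 moves in all.
Check: order respected (5 at step 1, 2 at step 2); 4 moves as required.

6 - 5 - 2 - 4 - 7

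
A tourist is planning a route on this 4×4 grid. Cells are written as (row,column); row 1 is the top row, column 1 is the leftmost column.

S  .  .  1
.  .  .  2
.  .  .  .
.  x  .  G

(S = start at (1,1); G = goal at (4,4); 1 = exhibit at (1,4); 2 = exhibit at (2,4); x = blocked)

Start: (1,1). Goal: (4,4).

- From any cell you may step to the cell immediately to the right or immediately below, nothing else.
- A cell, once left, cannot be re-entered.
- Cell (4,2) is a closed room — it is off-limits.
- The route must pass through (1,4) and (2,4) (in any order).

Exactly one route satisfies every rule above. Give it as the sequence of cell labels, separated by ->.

Moves only go right or down, so the column and row indices never decrease.
Route from (1,1): 3× right (reaching (1,4)), 3× down (reaching (4,4)) — 6 moves in all.
Check: all required cells visited.

(1,1) -> (1,2) -> (1,3) -> (1,4) -> (2,4) -> (3,4) -> (4,4)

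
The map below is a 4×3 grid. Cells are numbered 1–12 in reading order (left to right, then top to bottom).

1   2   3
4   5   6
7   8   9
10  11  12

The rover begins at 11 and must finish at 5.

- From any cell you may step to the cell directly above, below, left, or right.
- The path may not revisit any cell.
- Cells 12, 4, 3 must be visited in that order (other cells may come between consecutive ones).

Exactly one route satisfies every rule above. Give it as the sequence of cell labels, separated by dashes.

11 - 12 - 9 - 8 - 7 - 4 - 1 - 2 - 3 - 6 - 5

The waypoints must appear in the order 12, 4, 3, with no cell reused.
Route from 11: right 1 to 12, up 1 to 9, left 2 to 7, up 2 to 1, right 2 to 3, down 1 to 6, left 1 to 5 — 10 moves in all.
Check: order respected (12 at step 1, 4 at step 5, 3 at step 8).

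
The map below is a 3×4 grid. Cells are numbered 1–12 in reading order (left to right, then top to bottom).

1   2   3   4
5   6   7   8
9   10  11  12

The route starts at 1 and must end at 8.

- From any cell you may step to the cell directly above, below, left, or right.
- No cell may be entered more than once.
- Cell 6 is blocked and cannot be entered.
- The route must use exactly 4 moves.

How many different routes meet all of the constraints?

Need simple routes of exactly 4 moves from 1 to 8 (Manhattan distance 4, so 0 moves are spent on a detour and 0 undoing it).
Enumerating: 1 2 3 7 8 | 1 2 3 4 8.
That gives 2 routes.

2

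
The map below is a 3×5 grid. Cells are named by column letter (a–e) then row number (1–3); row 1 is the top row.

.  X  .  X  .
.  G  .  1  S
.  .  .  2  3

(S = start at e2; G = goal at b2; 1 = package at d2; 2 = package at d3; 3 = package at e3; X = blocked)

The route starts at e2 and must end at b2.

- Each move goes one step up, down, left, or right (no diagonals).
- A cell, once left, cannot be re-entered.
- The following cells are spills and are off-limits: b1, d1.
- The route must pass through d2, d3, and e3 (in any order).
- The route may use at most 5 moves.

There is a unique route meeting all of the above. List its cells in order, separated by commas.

e2, e3, d3, d2, c2, b2

The 5-move cap with required stops at d2, d3, e3 leaves no slack for detours.
Route from e2: down 1 to e3, left 1 to d3, up 1 to d2, left 2 to b2 — 5 moves in all.
Check: all required cells visited; 5 ≤ 5 moves.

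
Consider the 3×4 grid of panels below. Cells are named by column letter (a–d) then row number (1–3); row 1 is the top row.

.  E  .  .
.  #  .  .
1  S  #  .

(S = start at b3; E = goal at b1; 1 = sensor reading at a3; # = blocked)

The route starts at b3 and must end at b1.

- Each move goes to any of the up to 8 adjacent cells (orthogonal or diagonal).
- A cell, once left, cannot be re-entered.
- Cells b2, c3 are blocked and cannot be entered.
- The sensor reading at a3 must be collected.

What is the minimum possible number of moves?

3

Any route passes through a3 somewhere between b3 and b1. Summing Chebyshev distances along the two legs (b3 → a3 → b1) gives a lower bound of 1 + 2 = 3 moves.
A route of 3 moves achieves this: b3 → a3 → a2 → b1.
Since 3 matches the lower bound, it is optimal.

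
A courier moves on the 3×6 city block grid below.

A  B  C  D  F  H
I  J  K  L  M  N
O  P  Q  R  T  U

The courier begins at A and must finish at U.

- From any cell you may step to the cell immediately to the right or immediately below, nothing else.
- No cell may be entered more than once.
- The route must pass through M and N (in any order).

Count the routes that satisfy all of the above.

5

A right/down-only route from A to U makes exactly 2 down-moves and 5 right-moves in some order.
With no other constraints that would be C(7,2) = 21 routes.
A monotone route can only reach the required cells in the order M, N, so split there and multiply the segment counts: A→M: 5; M→N: 1; N→U: 1; product = 5.
That gives 5 routes.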